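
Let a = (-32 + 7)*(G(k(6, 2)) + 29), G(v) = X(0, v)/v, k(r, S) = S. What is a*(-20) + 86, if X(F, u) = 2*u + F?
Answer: 15586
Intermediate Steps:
X(F, u) = F + 2*u
G(v) = 2 (G(v) = (0 + 2*v)/v = (2*v)/v = 2)
a = -775 (a = (-32 + 7)*(2 + 29) = -25*31 = -775)
a*(-20) + 86 = -775*(-20) + 86 = 15500 + 86 = 15586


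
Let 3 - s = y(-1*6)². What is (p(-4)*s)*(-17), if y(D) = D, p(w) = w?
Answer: -2244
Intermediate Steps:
s = -33 (s = 3 - (-1*6)² = 3 - 1*(-6)² = 3 - 1*36 = 3 - 36 = -33)
(p(-4)*s)*(-17) = -4*(-33)*(-17) = 132*(-17) = -2244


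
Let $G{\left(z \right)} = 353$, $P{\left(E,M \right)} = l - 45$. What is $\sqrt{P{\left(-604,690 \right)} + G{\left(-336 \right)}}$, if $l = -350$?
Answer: $i \sqrt{42} \approx 6.4807 i$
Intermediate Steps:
$P{\left(E,M \right)} = -395$ ($P{\left(E,M \right)} = -350 - 45 = -395$)
$\sqrt{P{\left(-604,690 \right)} + G{\left(-336 \right)}} = \sqrt{-395 + 353} = \sqrt{-42} = i \sqrt{42}$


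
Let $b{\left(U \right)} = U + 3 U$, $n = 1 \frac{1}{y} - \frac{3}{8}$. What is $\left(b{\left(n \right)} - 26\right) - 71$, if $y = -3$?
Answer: $- \frac{599}{6} \approx -99.833$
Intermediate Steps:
$n = - \frac{17}{24}$ ($n = 1 \frac{1}{-3} - \frac{3}{8} = 1 \left(- \frac{1}{3}\right) - \frac{3}{8} = - \frac{1}{3} - \frac{3}{8} = - \frac{17}{24} \approx -0.70833$)
$b{\left(U \right)} = 4 U$
$\left(b{\left(n \right)} - 26\right) - 71 = \left(4 \left(- \frac{17}{24}\right) - 26\right) - 71 = \left(- \frac{17}{6} - 26\right) - 71 = - \frac{173}{6} - 71 = - \frac{599}{6}$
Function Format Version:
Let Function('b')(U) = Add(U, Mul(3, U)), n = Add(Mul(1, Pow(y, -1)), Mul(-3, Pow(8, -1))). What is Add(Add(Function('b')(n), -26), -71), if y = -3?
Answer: Rational(-599, 6) ≈ -99.833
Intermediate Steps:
n = Rational(-17, 24) (n = Add(Mul(1, Pow(-3, -1)), Mul(-3, Pow(8, -1))) = Add(Mul(1, Rational(-1, 3)), Mul(-3, Rational(1, 8))) = Add(Rational(-1, 3), Rational(-3, 8)) = Rational(-17, 24) ≈ -0.70833)
Function('b')(U) = Mul(4, U)
Add(Add(Function('b')(n), -26), -71) = Add(Add(Mul(4, Rational(-17, 24)), -26), -71) = Add(Add(Rational(-17, 6), -26), -71) = Add(Rational(-173, 6), -71) = Rational(-599, 6)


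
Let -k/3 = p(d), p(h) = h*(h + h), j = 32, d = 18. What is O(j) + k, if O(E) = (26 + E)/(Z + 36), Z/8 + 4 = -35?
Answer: -268301/138 ≈ -1944.2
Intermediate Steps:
Z = -312 (Z = -32 + 8*(-35) = -32 - 280 = -312)
p(h) = 2*h**2 (p(h) = h*(2*h) = 2*h**2)
O(E) = -13/138 - E/276 (O(E) = (26 + E)/(-312 + 36) = (26 + E)/(-276) = (26 + E)*(-1/276) = -13/138 - E/276)
k = -1944 (k = -6*18**2 = -6*324 = -3*648 = -1944)
O(j) + k = (-13/138 - 1/276*32) - 1944 = (-13/138 - 8/69) - 1944 = -29/138 - 1944 = -268301/138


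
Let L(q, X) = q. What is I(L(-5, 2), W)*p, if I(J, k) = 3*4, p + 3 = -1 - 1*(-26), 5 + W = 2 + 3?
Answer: 264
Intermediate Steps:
W = 0 (W = -5 + (2 + 3) = -5 + 5 = 0)
p = 22 (p = -3 + (-1 - 1*(-26)) = -3 + (-1 + 26) = -3 + 25 = 22)
I(J, k) = 12
I(L(-5, 2), W)*p = 12*22 = 264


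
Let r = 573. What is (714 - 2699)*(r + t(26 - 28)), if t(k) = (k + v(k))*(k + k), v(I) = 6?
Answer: -1105645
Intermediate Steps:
t(k) = 2*k*(6 + k) (t(k) = (k + 6)*(k + k) = (6 + k)*(2*k) = 2*k*(6 + k))
(714 - 2699)*(r + t(26 - 28)) = (714 - 2699)*(573 + 2*(26 - 28)*(6 + (26 - 28))) = -1985*(573 + 2*(-2)*(6 - 2)) = -1985*(573 + 2*(-2)*4) = -1985*(573 - 16) = -1985*557 = -1105645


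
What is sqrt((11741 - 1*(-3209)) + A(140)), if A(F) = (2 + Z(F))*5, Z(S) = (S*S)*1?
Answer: 8*sqrt(1765) ≈ 336.10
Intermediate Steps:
Z(S) = S**2 (Z(S) = S**2*1 = S**2)
A(F) = 10 + 5*F**2 (A(F) = (2 + F**2)*5 = 10 + 5*F**2)
sqrt((11741 - 1*(-3209)) + A(140)) = sqrt((11741 - 1*(-3209)) + (10 + 5*140**2)) = sqrt((11741 + 3209) + (10 + 5*19600)) = sqrt(14950 + (10 + 98000)) = sqrt(14950 + 98010) = sqrt(112960) = 8*sqrt(1765)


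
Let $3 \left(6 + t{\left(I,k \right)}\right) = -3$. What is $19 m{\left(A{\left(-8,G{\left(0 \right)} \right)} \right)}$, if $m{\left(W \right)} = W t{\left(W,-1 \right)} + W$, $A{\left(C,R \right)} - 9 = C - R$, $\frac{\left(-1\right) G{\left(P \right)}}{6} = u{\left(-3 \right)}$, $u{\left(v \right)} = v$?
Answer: $1938$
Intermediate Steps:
$t{\left(I,k \right)} = -7$ ($t{\left(I,k \right)} = -6 + \frac{1}{3} \left(-3\right) = -6 - 1 = -7$)
$G{\left(P \right)} = 18$ ($G{\left(P \right)} = \left(-6\right) \left(-3\right) = 18$)
$A{\left(C,R \right)} = 9 + C - R$ ($A{\left(C,R \right)} = 9 + \left(C - R\right) = 9 + C - R$)
$m{\left(W \right)} = - 6 W$ ($m{\left(W \right)} = W \left(-7\right) + W = - 7 W + W = - 6 W$)
$19 m{\left(A{\left(-8,G{\left(0 \right)} \right)} \right)} = 19 \left(- 6 \left(9 - 8 - 18\right)\right) = 19 \left(\left(-6\right) \left(-17\right)\right) = 19 \cdot 102 = 1938$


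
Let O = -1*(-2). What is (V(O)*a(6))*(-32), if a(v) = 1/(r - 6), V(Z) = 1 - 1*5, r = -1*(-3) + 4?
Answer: 128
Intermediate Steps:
r = 7 (r = 3 + 4 = 7)
O = 2
V(Z) = -4 (V(Z) = 1 - 5 = -4)
a(v) = 1 (a(v) = 1/(7 - 6) = 1/1 = 1)
(V(O)*a(6))*(-32) = -4*1*(-32) = -4*(-32) = 128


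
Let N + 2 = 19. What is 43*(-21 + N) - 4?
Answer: -176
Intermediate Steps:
N = 17 (N = -2 + 19 = 17)
43*(-21 + N) - 4 = 43*(-21 + 17) - 4 = 43*(-4) - 4 = -172 - 4 = -176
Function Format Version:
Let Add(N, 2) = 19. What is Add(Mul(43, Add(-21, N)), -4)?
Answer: -176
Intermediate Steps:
N = 17 (N = Add(-2, 19) = 17)
Add(Mul(43, Add(-21, N)), -4) = Add(Mul(43, Add(-21, 17)), -4) = Add(Mul(43, -4), -4) = Add(-172, -4) = -176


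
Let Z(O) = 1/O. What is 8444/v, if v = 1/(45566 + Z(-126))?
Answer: 24239831930/63 ≈ 3.8476e+8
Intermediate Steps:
v = 126/5741315 (v = 1/(45566 + 1/(-126)) = 1/(45566 - 1/126) = 1/(5741315/126) = 126/5741315 ≈ 2.1946e-5)
8444/v = 8444/(126/5741315) = 8444*(5741315/126) = 24239831930/63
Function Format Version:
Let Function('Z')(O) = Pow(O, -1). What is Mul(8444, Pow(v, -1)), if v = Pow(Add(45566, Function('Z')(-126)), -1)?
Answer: Rational(24239831930, 63) ≈ 3.8476e+8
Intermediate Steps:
v = Rational(126, 5741315) (v = Pow(Add(45566, Pow(-126, -1)), -1) = Pow(Add(45566, Rational(-1, 126)), -1) = Pow(Rational(5741315, 126), -1) = Rational(126, 5741315) ≈ 2.1946e-5)
Mul(8444, Pow(v, -1)) = Mul(8444, Pow(Rational(126, 5741315), -1)) = Mul(8444, Rational(5741315, 126)) = Rational(24239831930, 63)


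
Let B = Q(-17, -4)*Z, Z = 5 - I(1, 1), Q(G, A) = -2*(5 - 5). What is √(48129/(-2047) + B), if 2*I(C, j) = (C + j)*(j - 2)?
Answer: I*√98520063/2047 ≈ 4.8489*I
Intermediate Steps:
I(C, j) = (-2 + j)*(C + j)/2 (I(C, j) = ((C + j)*(j - 2))/2 = ((C + j)*(-2 + j))/2 = ((-2 + j)*(C + j))/2 = (-2 + j)*(C + j)/2)
Q(G, A) = 0 (Q(G, A) = -2*0 = 0)
Z = 6 (Z = 5 - ((½)*1² - 1*1 - 1*1 + (½)*1*1) = 5 - ((½)*1 - 1 - 1 + ½) = 5 - (½ - 1 - 1 + ½) = 5 - 1*(-1) = 5 + 1 = 6)
B = 0 (B = 0*6 = 0)
√(48129/(-2047) + B) = √(48129/(-2047) + 0) = √(48129*(-1/2047) + 0) = √(-48129/2047 + 0) = √(-48129/2047) = I*√98520063/2047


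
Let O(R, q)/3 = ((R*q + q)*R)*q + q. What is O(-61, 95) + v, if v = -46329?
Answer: 99048456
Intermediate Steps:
O(R, q) = 3*q + 3*R*q*(q + R*q) (O(R, q) = 3*(((R*q + q)*R)*q + q) = 3*(((q + R*q)*R)*q + q) = 3*((R*(q + R*q))*q + q) = 3*(R*q*(q + R*q) + q) = 3*(q + R*q*(q + R*q)) = 3*q + 3*R*q*(q + R*q))
O(-61, 95) + v = 3*95*(1 - 61*95 + 95*(-61)²) - 46329 = 3*95*(1 - 5795 + 95*3721) - 46329 = 3*95*(1 - 5795 + 353495) - 46329 = 3*95*347701 - 46329 = 99094785 - 46329 = 99048456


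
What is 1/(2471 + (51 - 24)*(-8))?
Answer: 1/2255 ≈ 0.00044346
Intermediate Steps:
1/(2471 + (51 - 24)*(-8)) = 1/(2471 + 27*(-8)) = 1/(2471 - 216) = 1/2255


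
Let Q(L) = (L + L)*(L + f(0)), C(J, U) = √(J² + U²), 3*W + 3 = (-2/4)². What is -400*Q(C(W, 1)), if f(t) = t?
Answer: -13250/9 ≈ -1472.2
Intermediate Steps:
W = -11/12 (W = -1 + (-2/4)²/3 = -1 + (-2*¼)²/3 = -1 + (-½)²/3 = -1 + (⅓)*(¼) = -1 + 1/12 = -11/12 ≈ -0.91667)
Q(L) = 2*L² (Q(L) = (L + L)*(L + 0) = (2*L)*L = 2*L²)
-400*Q(C(W, 1)) = -800*(√((-11/12)² + 1²))² = -800*(√(121/144 + 1))² = -800*(√(265/144))² = -800*(√265/12)² = -800*265/144 = -400*265/72 = -13250/9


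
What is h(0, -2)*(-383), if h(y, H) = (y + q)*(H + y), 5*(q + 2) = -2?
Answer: -9192/5 ≈ -1838.4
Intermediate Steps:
q = -12/5 (q = -2 + (⅕)*(-2) = -2 - ⅖ = -12/5 ≈ -2.4000)
h(y, H) = (-12/5 + y)*(H + y) (h(y, H) = (y - 12/5)*(H + y) = (-12/5 + y)*(H + y))
h(0, -2)*(-383) = (0² - 12/5*(-2) - 12/5*0 - 2*0)*(-383) = (0 + 24/5 + 0 + 0)*(-383) = (24/5)*(-383) = -9192/5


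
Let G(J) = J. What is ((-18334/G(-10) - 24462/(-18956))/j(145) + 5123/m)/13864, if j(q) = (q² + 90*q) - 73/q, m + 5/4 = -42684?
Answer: -529106187911443/110851232164297851744 ≈ -4.7731e-6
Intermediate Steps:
m = -170741/4 (m = -5/4 - 42684 = -170741/4 ≈ -42685.)
j(q) = q² - 73/q + 90*q
((-18334/G(-10) - 24462/(-18956))/j(145) + 5123/m)/13864 = ((-18334/(-10) - 24462/(-18956))/(((-73 + 145²*(90 + 145))/145)) + 5123/(-170741/4))/13864 = ((-18334*(-⅒) - 24462*(-1/18956))/(((-73 + 21025*235)/145)) + 5123*(-4/170741))*(1/13864) = ((9167/5 + 12231/9478)/(((-73 + 4940875)/145)) - 20492/170741)*(1/13864) = (86945981/(47390*(((1/145)*4940802))) - 20492/170741)*(1/13864) = (86945981/(47390*(4940802/145)) - 20492/170741)*(1/13864) = ((86945981/47390)*(145/4940802) - 20492/170741)*(1/13864) = (2521433449/46828921356 - 20492/170741)*(1/13864) = -529106187911443/7995616861244796*1/13864 = -529106187911443/110851232164297851744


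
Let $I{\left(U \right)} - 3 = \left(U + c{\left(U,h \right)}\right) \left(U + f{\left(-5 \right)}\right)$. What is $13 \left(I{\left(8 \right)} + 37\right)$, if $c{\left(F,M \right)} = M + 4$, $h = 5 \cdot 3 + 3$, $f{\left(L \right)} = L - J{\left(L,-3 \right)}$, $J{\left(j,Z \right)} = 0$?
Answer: $1690$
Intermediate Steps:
$f{\left(L \right)} = L$ ($f{\left(L \right)} = L - 0 = L + 0 = L$)
$h = 18$ ($h = 15 + 3 = 18$)
$c{\left(F,M \right)} = 4 + M$
$I{\left(U \right)} = 3 + \left(-5 + U\right) \left(22 + U\right)$ ($I{\left(U \right)} = 3 + \left(U + \left(4 + 18\right)\right) \left(U - 5\right) = 3 + \left(U + 22\right) \left(-5 + U\right) = 3 + \left(22 + U\right) \left(-5 + U\right) = 3 + \left(-5 + U\right) \left(22 + U\right)$)
$13 \left(I{\left(8 \right)} + 37\right) = 13 \left(\left(-107 + 8^{2} + 17 \cdot 8\right) + 37\right) = 13 \left(\left(-107 + 64 + 136\right) + 37\right) = 13 \left(93 + 37\right) = 13 \cdot 130 = 1690$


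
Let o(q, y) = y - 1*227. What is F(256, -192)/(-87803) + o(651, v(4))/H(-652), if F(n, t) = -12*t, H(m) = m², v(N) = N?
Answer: -999019685/37325406512 ≈ -0.026765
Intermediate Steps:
o(q, y) = -227 + y (o(q, y) = y - 227 = -227 + y)
F(256, -192)/(-87803) + o(651, v(4))/H(-652) = -12*(-192)/(-87803) + (-227 + 4)/((-652)²) = 2304*(-1/87803) - 223/425104 = -2304/87803 - 223*1/425104 = -2304/87803 - 223/425104 = -999019685/37325406512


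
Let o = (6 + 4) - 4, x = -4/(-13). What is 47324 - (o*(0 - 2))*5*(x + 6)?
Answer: 620132/13 ≈ 47702.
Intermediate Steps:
x = 4/13 (x = -4*(-1/13) = 4/13 ≈ 0.30769)
o = 6 (o = 10 - 4 = 6)
47324 - (o*(0 - 2))*5*(x + 6) = 47324 - (6*(0 - 2))*5*(4/13 + 6) = 47324 - (6*(-2))*5*82/13 = 47324 - (-12*5)*82/13 = 47324 - (-60)*82/13 = 47324 - 1*(-4920/13) = 47324 + 4920/13 = 620132/13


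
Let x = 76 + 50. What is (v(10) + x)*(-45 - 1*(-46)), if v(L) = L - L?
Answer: 126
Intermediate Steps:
x = 126
v(L) = 0
(v(10) + x)*(-45 - 1*(-46)) = (0 + 126)*(-45 - 1*(-46)) = 126*(-45 + 46) = 126*1 = 126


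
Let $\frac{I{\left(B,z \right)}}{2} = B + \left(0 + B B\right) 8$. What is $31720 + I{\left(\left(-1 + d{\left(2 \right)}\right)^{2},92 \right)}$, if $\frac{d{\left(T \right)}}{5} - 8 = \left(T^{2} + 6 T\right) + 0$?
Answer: $3208602778$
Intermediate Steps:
$d{\left(T \right)} = 40 + 5 T^{2} + 30 T$ ($d{\left(T \right)} = 40 + 5 \left(\left(T^{2} + 6 T\right) + 0\right) = 40 + 5 \left(T^{2} + 6 T\right) = 40 + \left(5 T^{2} + 30 T\right) = 40 + 5 T^{2} + 30 T$)
$I{\left(B,z \right)} = 2 B + 16 B^{2}$ ($I{\left(B,z \right)} = 2 \left(B + \left(0 + B B\right) 8\right) = 2 \left(B + \left(0 + B^{2}\right) 8\right) = 2 \left(B + B^{2} \cdot 8\right) = 2 \left(B + 8 B^{2}\right) = 2 B + 16 B^{2}$)
$31720 + I{\left(\left(-1 + d{\left(2 \right)}\right)^{2},92 \right)} = 31720 + 2 \left(-1 + \left(40 + 5 \cdot 2^{2} + 30 \cdot 2\right)\right)^{2} \left(1 + 8 \left(-1 + \left(40 + 5 \cdot 2^{2} + 30 \cdot 2\right)\right)^{2}\right) = 31720 + 2 \left(-1 + \left(40 + 5 \cdot 4 + 60\right)\right)^{2} \left(1 + 8 \left(-1 + \left(40 + 5 \cdot 4 + 60\right)\right)^{2}\right) = 31720 + 2 \left(-1 + \left(40 + 20 + 60\right)\right)^{2} \left(1 + 8 \left(-1 + \left(40 + 20 + 60\right)\right)^{2}\right) = 31720 + 2 \left(-1 + 120\right)^{2} \left(1 + 8 \left(-1 + 120\right)^{2}\right) = 31720 + 2 \cdot 119^{2} \left(1 + 8 \cdot 119^{2}\right) = 31720 + 2 \cdot 14161 \left(1 + 8 \cdot 14161\right) = 31720 + 2 \cdot 14161 \left(1 + 113288\right) = 31720 + 2 \cdot 14161 \cdot 113289 = 31720 + 3208571058 = 3208602778$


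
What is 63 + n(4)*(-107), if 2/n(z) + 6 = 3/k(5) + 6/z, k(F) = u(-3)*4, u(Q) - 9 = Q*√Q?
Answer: 420531/3781 + 856*I*√3/3781 ≈ 111.22 + 0.39213*I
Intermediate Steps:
u(Q) = 9 + Q^(3/2) (u(Q) = 9 + Q*√Q = 9 + Q^(3/2))
k(F) = 36 - 12*I*√3 (k(F) = (9 + (-3)^(3/2))*4 = (9 - 3*I*√3)*4 = 36 - 12*I*√3)
n(z) = 2/(-6 + 3/(36 - 12*I*√3) + 6/z) (n(z) = 2/(-6 + (3/(36 - 12*I*√3) + 6/z)) = 2/(-6 + 3/(36 - 12*I*√3) + 6/z))
63 + n(4)*(-107) = 63 + (8*4*(3 - I*√3)/(72 + 4 - 24*I*√3 - 24*4*(3 - I*√3)))*(-107) = 63 + (8*4*(3 - I*√3)/(72 + 4 - 24*I*√3 + (-288 + 96*I*√3)))*(-107) = 63 + (8*4*(3 - I*√3)/(-212 + 72*I*√3))*(-107) = 63 + (32*(3 - I*√3)/(-212 + 72*I*√3))*(-107) = 63 - 3424*(3 - I*√3)/(-212 + 72*I*√3)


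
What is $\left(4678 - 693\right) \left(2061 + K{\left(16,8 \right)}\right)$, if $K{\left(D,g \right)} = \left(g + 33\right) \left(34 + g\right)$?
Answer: $15075255$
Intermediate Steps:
$K{\left(D,g \right)} = \left(33 + g\right) \left(34 + g\right)$
$\left(4678 - 693\right) \left(2061 + K{\left(16,8 \right)}\right) = \left(4678 - 693\right) \left(2061 + \left(1122 + 8^{2} + 67 \cdot 8\right)\right) = 3985 \left(2061 + \left(1122 + 64 + 536\right)\right) = 3985 \left(2061 + 1722\right) = 3985 \cdot 3783 = 15075255$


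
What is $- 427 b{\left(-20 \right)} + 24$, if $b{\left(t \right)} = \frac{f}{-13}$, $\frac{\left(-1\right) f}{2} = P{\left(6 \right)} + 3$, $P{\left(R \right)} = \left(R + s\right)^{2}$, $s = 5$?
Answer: $- \frac{105584}{13} \approx -8121.8$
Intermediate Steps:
$P{\left(R \right)} = \left(5 + R\right)^{2}$ ($P{\left(R \right)} = \left(R + 5\right)^{2} = \left(5 + R\right)^{2}$)
$f = -248$ ($f = - 2 \left(\left(5 + 6\right)^{2} + 3\right) = - 2 \left(11^{2} + 3\right) = - 2 \left(121 + 3\right) = \left(-2\right) 124 = -248$)
$b{\left(t \right)} = \frac{248}{13}$ ($b{\left(t \right)} = - \frac{248}{-13} = \left(-248\right) \left(- \frac{1}{13}\right) = \frac{248}{13}$)
$- 427 b{\left(-20 \right)} + 24 = \left(-427\right) \frac{248}{13} + 24 = - \frac{105896}{13} + 24 = - \frac{105584}{13}$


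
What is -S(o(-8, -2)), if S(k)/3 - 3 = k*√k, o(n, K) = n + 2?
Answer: -9 + 18*I*√6 ≈ -9.0 + 44.091*I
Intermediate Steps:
o(n, K) = 2 + n
S(k) = 9 + 3*k^(3/2) (S(k) = 9 + 3*(k*√k) = 9 + 3*k^(3/2))
-S(o(-8, -2)) = -(9 + 3*(2 - 8)^(3/2)) = -(9 + 3*(-6)^(3/2)) = -(9 + 3*(-6*I*√6)) = -(9 - 18*I*√6) = -9 + 18*I*√6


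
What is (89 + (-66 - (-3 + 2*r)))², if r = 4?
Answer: 324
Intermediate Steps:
(89 + (-66 - (-3 + 2*r)))² = (89 + (-66 - (-3 + 2*4)))² = (89 + (-66 - (-3 + 8)))² = (89 + (-66 - 1*5))² = (89 + (-66 - 5))² = (89 - 71)² = 18² = 324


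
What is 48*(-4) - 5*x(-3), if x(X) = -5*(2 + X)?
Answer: -217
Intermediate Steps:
x(X) = -10 - 5*X
48*(-4) - 5*x(-3) = 48*(-4) - 5*(-10 - 5*(-3)) = -192 - 5*(-10 + 15) = -192 - 5*5 = -192 - 25 = -217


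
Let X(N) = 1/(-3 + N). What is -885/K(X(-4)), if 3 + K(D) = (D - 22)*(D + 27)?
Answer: 43365/29287 ≈ 1.4807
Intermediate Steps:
K(D) = -3 + (-22 + D)*(27 + D) (K(D) = -3 + (D - 22)*(D + 27) = -3 + (-22 + D)*(27 + D))
-885/K(X(-4)) = -885/(-597 + (1/(-3 - 4))² + 5/(-3 - 4)) = -885/(-597 + (1/(-7))² + 5/(-7)) = -885/(-597 + (-⅐)² + 5*(-⅐)) = -885/(-597 + 1/49 - 5/7) = -885/(-29287/49) = -885*(-49/29287) = 43365/29287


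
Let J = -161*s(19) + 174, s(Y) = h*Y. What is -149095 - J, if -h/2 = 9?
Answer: -204331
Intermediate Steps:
h = -18 (h = -2*9 = -18)
s(Y) = -18*Y
J = 55236 (J = -(-2898)*19 + 174 = -161*(-342) + 174 = 55062 + 174 = 55236)
-149095 - J = -149095 - 1*55236 = -149095 - 55236 = -204331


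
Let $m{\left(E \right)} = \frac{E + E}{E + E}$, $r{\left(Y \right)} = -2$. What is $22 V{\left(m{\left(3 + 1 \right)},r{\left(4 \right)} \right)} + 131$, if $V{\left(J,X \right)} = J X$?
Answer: $87$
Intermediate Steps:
$m{\left(E \right)} = 1$ ($m{\left(E \right)} = \frac{2 E}{2 E} = 2 E \frac{1}{2 E} = 1$)
$22 V{\left(m{\left(3 + 1 \right)},r{\left(4 \right)} \right)} + 131 = 22 \cdot 1 \left(-2\right) + 131 = 22 \left(-2\right) + 131 = -44 + 131 = 87$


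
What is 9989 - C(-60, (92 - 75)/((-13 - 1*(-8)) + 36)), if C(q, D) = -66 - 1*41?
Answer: 10096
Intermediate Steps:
C(q, D) = -107 (C(q, D) = -66 - 41 = -107)
9989 - C(-60, (92 - 75)/((-13 - 1*(-8)) + 36)) = 9989 - 1*(-107) = 9989 + 107 = 10096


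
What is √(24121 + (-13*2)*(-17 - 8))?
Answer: √24771 ≈ 157.39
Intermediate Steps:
√(24121 + (-13*2)*(-17 - 8)) = √(24121 - 26*(-25)) = √(24121 + 650) = √24771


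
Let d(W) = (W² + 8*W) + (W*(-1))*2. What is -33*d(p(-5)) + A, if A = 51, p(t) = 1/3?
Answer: -56/3 ≈ -18.667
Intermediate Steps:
p(t) = ⅓
d(W) = W² + 6*W (d(W) = (W² + 8*W) - W*2 = (W² + 8*W) - 2*W = W² + 6*W)
-33*d(p(-5)) + A = -11*(6 + ⅓) + 51 = -11*19/3 + 51 = -33*19/9 + 51 = -209/3 + 51 = -56/3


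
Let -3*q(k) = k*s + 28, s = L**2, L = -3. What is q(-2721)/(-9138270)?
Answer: -24461/27414810 ≈ -0.00089225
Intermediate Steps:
s = 9 (s = (-3)**2 = 9)
q(k) = -28/3 - 3*k (q(k) = -(k*9 + 28)/3 = -(9*k + 28)/3 = -(28 + 9*k)/3 = -28/3 - 3*k)
q(-2721)/(-9138270) = (-28/3 - 3*(-2721))/(-9138270) = (-28/3 + 8163)*(-1/9138270) = (24461/3)*(-1/9138270) = -24461/27414810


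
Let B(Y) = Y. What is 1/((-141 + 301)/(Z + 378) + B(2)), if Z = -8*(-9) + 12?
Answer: 231/542 ≈ 0.42620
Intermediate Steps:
Z = 84 (Z = 72 + 12 = 84)
1/((-141 + 301)/(Z + 378) + B(2)) = 1/((-141 + 301)/(84 + 378) + 2) = 1/(160/462 + 2) = 1/(160*(1/462) + 2) = 1/(80/231 + 2) = 1/(542/231) = 231/542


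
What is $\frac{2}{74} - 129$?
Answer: $- \frac{4772}{37} \approx -128.97$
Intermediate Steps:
$\frac{2}{74} - 129 = 2 \cdot \frac{1}{74} - 129 = \frac{1}{37} - 129 = - \frac{4772}{37}$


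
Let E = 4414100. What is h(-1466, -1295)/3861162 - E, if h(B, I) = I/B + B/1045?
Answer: -26110215235539669881/5915184349140 ≈ -4.4141e+6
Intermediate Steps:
h(B, I) = B/1045 + I/B (h(B, I) = I/B + B*(1/1045) = I/B + B/1045 = B/1045 + I/B)
h(-1466, -1295)/3861162 - E = ((1/1045)*(-1466) - 1295/(-1466))/3861162 - 1*4414100 = (-1466/1045 - 1295*(-1/1466))*(1/3861162) - 4414100 = (-1466/1045 + 1295/1466)*(1/3861162) - 4414100 = -795881/1531970*1/3861162 - 4414100 = -795881/5915184349140 - 4414100 = -26110215235539669881/5915184349140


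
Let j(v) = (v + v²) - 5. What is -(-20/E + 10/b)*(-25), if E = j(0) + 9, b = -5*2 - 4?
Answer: -1000/7 ≈ -142.86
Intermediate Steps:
j(v) = -5 + v + v²
b = -14 (b = -10 - 4 = -14)
E = 4 (E = (-5 + 0 + 0²) + 9 = (-5 + 0 + 0) + 9 = -5 + 9 = 4)
-(-20/E + 10/b)*(-25) = -(-20/4 + 10/(-14))*(-25) = -(-20*¼ + 10*(-1/14))*(-25) = -(-5 - 5/7)*(-25) = -1*(-40/7)*(-25) = (40/7)*(-25) = -1000/7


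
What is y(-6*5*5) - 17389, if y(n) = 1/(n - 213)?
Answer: -6312208/363 ≈ -17389.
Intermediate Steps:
y(n) = 1/(-213 + n)
y(-6*5*5) - 17389 = 1/(-213 - 6*5*5) - 17389 = 1/(-213 - 30*5) - 17389 = 1/(-213 - 150) - 17389 = 1/(-363) - 17389 = -1/363 - 17389 = -6312208/363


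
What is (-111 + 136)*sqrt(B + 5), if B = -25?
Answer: 50*I*sqrt(5) ≈ 111.8*I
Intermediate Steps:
(-111 + 136)*sqrt(B + 5) = (-111 + 136)*sqrt(-25 + 5) = 25*sqrt(-20) = 25*(2*I*sqrt(5)) = 50*I*sqrt(5)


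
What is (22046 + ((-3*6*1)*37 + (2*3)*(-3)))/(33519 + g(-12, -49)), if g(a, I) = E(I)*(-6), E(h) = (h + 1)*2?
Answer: 21362/34095 ≈ 0.62654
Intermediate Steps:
E(h) = 2 + 2*h (E(h) = (1 + h)*2 = 2 + 2*h)
g(a, I) = -12 - 12*I (g(a, I) = (2 + 2*I)*(-6) = -12 - 12*I)
(22046 + ((-3*6*1)*37 + (2*3)*(-3)))/(33519 + g(-12, -49)) = (22046 + ((-3*6*1)*37 + (2*3)*(-3)))/(33519 + (-12 - 12*(-49))) = (22046 + (-18*1*37 + 6*(-3)))/(33519 + (-12 + 588)) = (22046 + (-18*37 - 18))/(33519 + 576) = (22046 + (-666 - 18))/34095 = (22046 - 684)*(1/34095) = 21362*(1/34095) = 21362/34095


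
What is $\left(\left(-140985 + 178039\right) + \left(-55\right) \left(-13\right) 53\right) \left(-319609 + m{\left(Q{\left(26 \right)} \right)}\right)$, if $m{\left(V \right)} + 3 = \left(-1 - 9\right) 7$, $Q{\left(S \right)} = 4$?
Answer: $-23959846218$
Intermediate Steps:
$m{\left(V \right)} = -73$ ($m{\left(V \right)} = -3 + \left(-1 - 9\right) 7 = -3 - 70 = -73$)
$\left(\left(-140985 + 178039\right) + \left(-55\right) \left(-13\right) 53\right) \left(-319609 + m{\left(Q{\left(26 \right)} \right)}\right) = \left(\left(-140985 + 178039\right) + \left(-55\right) \left(-13\right) 53\right) \left(-319609 - 73\right) = \left(37054 + 715 \cdot 53\right) \left(-319682\right) = \left(37054 + 37895\right) \left(-319682\right) = 74949 \left(-319682\right) = -23959846218$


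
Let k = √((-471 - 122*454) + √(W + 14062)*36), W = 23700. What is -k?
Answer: -I*√(55859 - 36*√37762) ≈ -221.05*I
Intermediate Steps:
k = √(-55859 + 36*√37762) (k = √((-471 - 122*454) + √(23700 + 14062)*36) = √((-471 - 55388) + √37762*36) = √(-55859 + 36*√37762) ≈ 221.05*I)
-k = -√(-55859 + 36*√37762)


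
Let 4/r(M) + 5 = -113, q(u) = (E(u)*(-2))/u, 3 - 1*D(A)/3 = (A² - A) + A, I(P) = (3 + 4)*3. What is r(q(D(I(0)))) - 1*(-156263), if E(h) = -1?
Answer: 9219515/59 ≈ 1.5626e+5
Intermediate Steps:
I(P) = 21 (I(P) = 7*3 = 21)
D(A) = 9 - 3*A² (D(A) = 9 - 3*((A² - A) + A) = 9 - 3*A²)
q(u) = 2/u (q(u) = (-1*(-2))/u = 2/u)
r(M) = -2/59 (r(M) = 4/(-5 - 113) = 4/(-118) = 4*(-1/118) = -2/59)
r(q(D(I(0)))) - 1*(-156263) = -2/59 - 1*(-156263) = -2/59 + 156263 = 9219515/59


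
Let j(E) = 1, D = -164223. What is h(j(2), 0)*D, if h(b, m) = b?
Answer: -164223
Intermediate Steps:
h(j(2), 0)*D = 1*(-164223) = -164223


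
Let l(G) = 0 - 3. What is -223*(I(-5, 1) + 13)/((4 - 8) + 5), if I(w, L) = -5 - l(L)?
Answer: -2453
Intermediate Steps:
l(G) = -3
I(w, L) = -2 (I(w, L) = -5 - 1*(-3) = -5 + 3 = -2)
-223*(I(-5, 1) + 13)/((4 - 8) + 5) = -223*(-2 + 13)/((4 - 8) + 5) = -2453/(-4 + 5) = -2453/1 = -2453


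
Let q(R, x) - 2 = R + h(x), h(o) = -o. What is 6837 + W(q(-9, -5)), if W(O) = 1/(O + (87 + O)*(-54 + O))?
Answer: 32557793/4762 ≈ 6837.0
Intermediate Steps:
q(R, x) = 2 + R - x (q(R, x) = 2 + (R - x) = 2 + R - x)
W(O) = 1/(O + (-54 + O)*(87 + O))
6837 + W(q(-9, -5)) = 6837 + 1/(-4698 + (2 - 9 - 1*(-5))**2 + 34*(2 - 9 - 1*(-5))) = 6837 + 1/(-4698 + (2 - 9 + 5)**2 + 34*(2 - 9 + 5)) = 6837 + 1/(-4698 + (-2)**2 + 34*(-2)) = 6837 + 1/(-4698 + 4 - 68) = 6837 + 1/(-4762) = 6837 - 1/4762 = 32557793/4762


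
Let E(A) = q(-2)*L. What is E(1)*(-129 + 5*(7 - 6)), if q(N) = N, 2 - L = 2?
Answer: 0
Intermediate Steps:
L = 0 (L = 2 - 1*2 = 2 - 2 = 0)
E(A) = 0 (E(A) = -2*0 = 0)
E(1)*(-129 + 5*(7 - 6)) = 0*(-129 + 5*(7 - 6)) = 0*(-129 + 5*1) = 0*(-129 + 5) = 0*(-124) = 0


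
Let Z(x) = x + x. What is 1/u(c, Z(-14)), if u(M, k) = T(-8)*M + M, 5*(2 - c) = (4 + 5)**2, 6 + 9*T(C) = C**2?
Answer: -45/4757 ≈ -0.0094597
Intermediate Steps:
Z(x) = 2*x
T(C) = -2/3 + C**2/9
c = -71/5 (c = 2 - (4 + 5)**2/5 = 2 - 1/5*9**2 = 2 - 1/5*81 = 2 - 81/5 = -71/5 ≈ -14.200)
u(M, k) = 67*M/9 (u(M, k) = (-2/3 + (1/9)*(-8)**2)*M + M = (-2/3 + (1/9)*64)*M + M = (-2/3 + 64/9)*M + M = 58*M/9 + M = 67*M/9)
1/u(c, Z(-14)) = 1/((67/9)*(-71/5)) = 1/(-4757/45) = -45/4757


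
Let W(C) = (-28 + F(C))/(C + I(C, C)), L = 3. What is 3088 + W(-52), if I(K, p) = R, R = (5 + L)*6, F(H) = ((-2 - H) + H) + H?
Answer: 6217/2 ≈ 3108.5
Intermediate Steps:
F(H) = -2 + H
R = 48 (R = (5 + 3)*6 = 8*6 = 48)
I(K, p) = 48
W(C) = (-30 + C)/(48 + C) (W(C) = (-28 + (-2 + C))/(C + 48) = (-30 + C)/(48 + C))
3088 + W(-52) = 3088 + (-30 - 52)/(48 - 52) = 3088 - 82/(-4) = 3088 - ¼*(-82) = 3088 + 41/2 = 6217/2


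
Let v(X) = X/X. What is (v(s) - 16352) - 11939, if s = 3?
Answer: -28290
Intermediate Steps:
v(X) = 1
(v(s) - 16352) - 11939 = (1 - 16352) - 11939 = -16351 - 11939 = -28290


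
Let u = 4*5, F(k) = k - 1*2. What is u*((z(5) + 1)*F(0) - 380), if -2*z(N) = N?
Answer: -7540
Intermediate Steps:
z(N) = -N/2
F(k) = -2 + k (F(k) = k - 2 = -2 + k)
u = 20
u*((z(5) + 1)*F(0) - 380) = 20*((-½*5 + 1)*(-2 + 0) - 380) = 20*((-5/2 + 1)*(-2) - 380) = 20*(-3/2*(-2) - 380) = 20*(3 - 380) = 20*(-377) = -7540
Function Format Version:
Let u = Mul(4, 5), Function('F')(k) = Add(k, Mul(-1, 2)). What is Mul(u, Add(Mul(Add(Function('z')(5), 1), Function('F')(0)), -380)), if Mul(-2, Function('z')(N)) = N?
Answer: -7540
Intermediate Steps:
Function('z')(N) = Mul(Rational(-1, 2), N)
Function('F')(k) = Add(-2, k) (Function('F')(k) = Add(k, -2) = Add(-2, k))
u = 20
Mul(u, Add(Mul(Add(Function('z')(5), 1), Function('F')(0)), -380)) = Mul(20, Add(Mul(Add(Mul(Rational(-1, 2), 5), 1), Add(-2, 0)), -380)) = Mul(20, Add(Mul(Add(Rational(-5, 2), 1), -2), -380)) = Mul(20, Add(Mul(Rational(-3, 2), -2), -380)) = Mul(20, Add(3, -380)) = Mul(20, -377) = -7540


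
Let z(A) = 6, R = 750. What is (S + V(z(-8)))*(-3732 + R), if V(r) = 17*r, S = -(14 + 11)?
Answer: -229614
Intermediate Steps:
S = -25 (S = -1*25 = -25)
(S + V(z(-8)))*(-3732 + R) = (-25 + 17*6)*(-3732 + 750) = (-25 + 102)*(-2982) = 77*(-2982) = -229614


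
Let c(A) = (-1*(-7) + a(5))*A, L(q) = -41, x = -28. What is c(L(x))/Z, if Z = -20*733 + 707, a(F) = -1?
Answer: 82/4651 ≈ 0.017631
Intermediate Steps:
c(A) = 6*A (c(A) = (-1*(-7) - 1)*A = (7 - 1)*A = 6*A)
Z = -13953 (Z = -14660 + 707 = -13953)
c(L(x))/Z = (6*(-41))/(-13953) = -246*(-1/13953) = 82/4651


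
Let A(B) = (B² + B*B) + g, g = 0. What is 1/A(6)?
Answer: 1/72 ≈ 0.013889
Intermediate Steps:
A(B) = 2*B² (A(B) = (B² + B*B) + 0 = (B² + B²) + 0 = 2*B² + 0 = 2*B²)
1/A(6) = 1/(2*6²) = 1/(2*36) = 1/72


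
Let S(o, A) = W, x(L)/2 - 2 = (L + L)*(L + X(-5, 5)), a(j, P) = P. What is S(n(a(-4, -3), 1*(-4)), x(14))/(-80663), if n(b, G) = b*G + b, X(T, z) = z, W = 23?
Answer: -23/80663 ≈ -0.00028514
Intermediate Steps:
x(L) = 4 + 4*L*(5 + L) (x(L) = 4 + 2*((L + L)*(L + 5)) = 4 + 2*((2*L)*(5 + L)) = 4 + 2*(2*L*(5 + L)) = 4 + 4*L*(5 + L))
n(b, G) = b + G*b (n(b, G) = G*b + b = b + G*b)
S(o, A) = 23
S(n(a(-4, -3), 1*(-4)), x(14))/(-80663) = 23/(-80663) = 23*(-1/80663) = -23/80663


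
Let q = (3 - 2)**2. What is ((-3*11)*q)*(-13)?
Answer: 429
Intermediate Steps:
q = 1 (q = 1**2 = 1)
((-3*11)*q)*(-13) = (-3*11*1)*(-13) = -33*1*(-13) = -33*(-13) = 429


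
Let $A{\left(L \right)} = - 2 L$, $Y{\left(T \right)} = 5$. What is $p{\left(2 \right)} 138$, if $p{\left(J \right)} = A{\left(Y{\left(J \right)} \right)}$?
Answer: $-1380$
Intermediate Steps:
$p{\left(J \right)} = -10$ ($p{\left(J \right)} = \left(-2\right) 5 = -10$)
$p{\left(2 \right)} 138 = \left(-10\right) 138 = -1380$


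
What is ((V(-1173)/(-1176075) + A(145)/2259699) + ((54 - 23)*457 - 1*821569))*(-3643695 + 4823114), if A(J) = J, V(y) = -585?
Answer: -56238151612896022838492/59057233365 ≈ -9.5227e+11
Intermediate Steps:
((V(-1173)/(-1176075) + A(145)/2259699) + ((54 - 23)*457 - 1*821569))*(-3643695 + 4823114) = ((-585/(-1176075) + 145/2259699) + ((54 - 23)*457 - 1*821569))*(-3643695 + 4823114) = ((-585*(-1/1176075) + 145*(1/2259699)) + (31*457 - 821569))*1179419 = ((13/26135 + 145/2259699) + (14167 - 821569))*1179419 = (33165662/59057233365 - 807402)*1179419 = -47682928300202068/59057233365*1179419 = -56238151612896022838492/59057233365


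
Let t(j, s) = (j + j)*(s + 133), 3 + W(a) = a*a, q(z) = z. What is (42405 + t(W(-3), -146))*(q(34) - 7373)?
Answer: -310065411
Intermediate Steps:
W(a) = -3 + a² (W(a) = -3 + a*a = -3 + a²)
t(j, s) = 2*j*(133 + s) (t(j, s) = (2*j)*(133 + s) = 2*j*(133 + s))
(42405 + t(W(-3), -146))*(q(34) - 7373) = (42405 + 2*(-3 + (-3)²)*(133 - 146))*(34 - 7373) = (42405 + 2*(-3 + 9)*(-13))*(-7339) = (42405 + 2*6*(-13))*(-7339) = (42405 - 156)*(-7339) = 42249*(-7339) = -310065411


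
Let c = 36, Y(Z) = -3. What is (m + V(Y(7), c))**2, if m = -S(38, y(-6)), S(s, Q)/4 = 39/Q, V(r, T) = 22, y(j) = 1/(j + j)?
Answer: 3587236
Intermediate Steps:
y(j) = 1/(2*j)
S(s, Q) = 156/Q (S(s, Q) = 4*(39/Q) = 156/Q)
m = 1872 (m = -156/((1/2)/(-6)) = -156/((1/2)*(-1/6)) = -156/(-1/12) = -156*(-12) = -1*(-1872) = 1872)
(m + V(Y(7), c))**2 = (1872 + 22)**2 = 1894**2 = 3587236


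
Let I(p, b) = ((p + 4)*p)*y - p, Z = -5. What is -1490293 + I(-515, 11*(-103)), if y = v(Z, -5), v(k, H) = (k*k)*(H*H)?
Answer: 162988347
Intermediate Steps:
v(k, H) = H²*k² (v(k, H) = k²*H² = H²*k²)
y = 625 (y = (-5)²*(-5)² = 25*25 = 625)
I(p, b) = -p + 625*p*(4 + p) (I(p, b) = ((p + 4)*p)*625 - p = ((4 + p)*p)*625 - p = (p*(4 + p))*625 - p = 625*p*(4 + p) - p = -p + 625*p*(4 + p))
-1490293 + I(-515, 11*(-103)) = -1490293 - 515*(2499 + 625*(-515)) = -1490293 - 515*(2499 - 321875) = -1490293 - 515*(-319376) = -1490293 + 164478640 = 162988347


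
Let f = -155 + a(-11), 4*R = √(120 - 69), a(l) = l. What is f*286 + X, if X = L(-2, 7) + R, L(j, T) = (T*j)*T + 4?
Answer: -47570 + √51/4 ≈ -47568.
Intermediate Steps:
L(j, T) = 4 + j*T² (L(j, T) = j*T² + 4 = 4 + j*T²)
R = √51/4 (R = √(120 - 69)/4 = √51/4 ≈ 1.7854)
f = -166 (f = -155 - 11 = -166)
X = -94 + √51/4 (X = (4 - 2*7²) + √51/4 = (4 - 2*49) + √51/4 = (4 - 98) + √51/4 = -94 + √51/4 ≈ -92.215)
f*286 + X = -166*286 + (-94 + √51/4) = -47476 + (-94 + √51/4) = -47570 + √51/4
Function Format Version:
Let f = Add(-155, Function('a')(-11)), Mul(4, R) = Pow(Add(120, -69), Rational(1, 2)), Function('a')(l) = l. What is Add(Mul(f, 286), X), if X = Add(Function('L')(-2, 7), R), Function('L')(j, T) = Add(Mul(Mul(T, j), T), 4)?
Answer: Add(-47570, Mul(Rational(1, 4), Pow(51, Rational(1, 2)))) ≈ -47568.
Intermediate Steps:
Function('L')(j, T) = Add(4, Mul(j, Pow(T, 2))) (Function('L')(j, T) = Add(Mul(j, Pow(T, 2)), 4) = Add(4, Mul(j, Pow(T, 2))))
R = Mul(Rational(1, 4), Pow(51, Rational(1, 2))) (R = Mul(Rational(1, 4), Pow(Add(120, -69), Rational(1, 2))) = Mul(Rational(1, 4), Pow(51, Rational(1, 2))) ≈ 1.7854)
f = -166 (f = Add(-155, -11) = -166)
X = Add(-94, Mul(Rational(1, 4), Pow(51, Rational(1, 2)))) (X = Add(Add(4, Mul(-2, Pow(7, 2))), Mul(Rational(1, 4), Pow(51, Rational(1, 2)))) = Add(Add(4, Mul(-2, 49)), Mul(Rational(1, 4), Pow(51, Rational(1, 2)))) = Add(Add(4, -98), Mul(Rational(1, 4), Pow(51, Rational(1, 2)))) = Add(-94, Mul(Rational(1, 4), Pow(51, Rational(1, 2)))) ≈ -92.215)
Add(Mul(f, 286), X) = Add(Mul(-166, 286), Add(-94, Mul(Rational(1, 4), Pow(51, Rational(1, 2))))) = Add(-47476, Add(-94, Mul(Rational(1, 4), Pow(51, Rational(1, 2))))) = Add(-47570, Mul(Rational(1, 4), Pow(51, Rational(1, 2))))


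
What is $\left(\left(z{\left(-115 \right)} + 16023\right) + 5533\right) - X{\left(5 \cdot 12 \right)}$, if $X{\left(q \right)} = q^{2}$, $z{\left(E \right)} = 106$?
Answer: $18062$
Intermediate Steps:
$\left(\left(z{\left(-115 \right)} + 16023\right) + 5533\right) - X{\left(5 \cdot 12 \right)} = \left(\left(106 + 16023\right) + 5533\right) - \left(5 \cdot 12\right)^{2} = \left(16129 + 5533\right) - 60^{2} = 21662 - 3600 = 18062$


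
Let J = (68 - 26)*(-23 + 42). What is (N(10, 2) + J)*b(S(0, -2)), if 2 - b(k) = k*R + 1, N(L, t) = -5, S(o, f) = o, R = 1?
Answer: 793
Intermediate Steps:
b(k) = 1 - k (b(k) = 2 - (k*1 + 1) = 2 - (k + 1) = 2 - (1 + k) = 2 + (-1 - k) = 1 - k)
J = 798 (J = 42*19 = 798)
(N(10, 2) + J)*b(S(0, -2)) = (-5 + 798)*(1 - 1*0) = 793*(1 + 0) = 793*1 = 793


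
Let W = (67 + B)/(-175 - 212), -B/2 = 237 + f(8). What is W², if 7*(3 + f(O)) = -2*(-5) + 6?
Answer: 8059921/7338681 ≈ 1.0983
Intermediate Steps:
f(O) = -5/7 (f(O) = -3 + (-2*(-5) + 6)/7 = -3 + (10 + 6)/7 = -3 + (⅐)*16 = -3 + 16/7 = -5/7)
B = -3308/7 (B = -2*(237 - 5/7) = -2*1654/7 = -3308/7 ≈ -472.57)
W = 2839/2709 (W = (67 - 3308/7)/(-175 - 212) = -2839/7/(-387) = -2839/7*(-1/387) = 2839/2709 ≈ 1.0480)
W² = (2839/2709)² = 8059921/7338681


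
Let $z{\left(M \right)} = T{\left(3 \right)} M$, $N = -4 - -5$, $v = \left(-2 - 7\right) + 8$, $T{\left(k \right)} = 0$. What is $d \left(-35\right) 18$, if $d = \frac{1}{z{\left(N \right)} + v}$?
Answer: $630$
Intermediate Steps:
$v = -1$ ($v = -9 + 8 = -1$)
$N = 1$ ($N = -4 + 5 = 1$)
$z{\left(M \right)} = 0$ ($z{\left(M \right)} = 0 M = 0$)
$d = -1$ ($d = \frac{1}{0 - 1} = \frac{1}{-1} = -1$)
$d \left(-35\right) 18 = \left(-1\right) \left(-35\right) 18 = 35 \cdot 18 = 630$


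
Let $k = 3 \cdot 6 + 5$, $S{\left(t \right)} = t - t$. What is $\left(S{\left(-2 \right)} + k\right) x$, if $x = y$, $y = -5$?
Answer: $-115$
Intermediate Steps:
$S{\left(t \right)} = 0$
$x = -5$
$k = 23$ ($k = 18 + 5 = 23$)
$\left(S{\left(-2 \right)} + k\right) x = \left(0 + 23\right) \left(-5\right) = 23 \left(-5\right) = -115$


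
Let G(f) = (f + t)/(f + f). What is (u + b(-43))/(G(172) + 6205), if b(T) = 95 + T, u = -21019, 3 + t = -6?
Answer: -2404216/711561 ≈ -3.3788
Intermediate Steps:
t = -9 (t = -3 - 6 = -9)
G(f) = (-9 + f)/(2*f) (G(f) = (f - 9)/(f + f) = (-9 + f)/((2*f)) = (-9 + f)*(1/(2*f)) = (-9 + f)/(2*f))
(u + b(-43))/(G(172) + 6205) = (-21019 + (95 - 43))/((1/2)*(-9 + 172)/172 + 6205) = (-21019 + 52)/((1/2)*(1/172)*163 + 6205) = -20967/(163/344 + 6205) = -20967/2134683/344 = -20967*344/2134683 = -2404216/711561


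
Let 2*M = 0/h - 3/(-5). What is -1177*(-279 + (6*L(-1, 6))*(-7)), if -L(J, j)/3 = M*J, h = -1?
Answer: 1864368/5 ≈ 3.7287e+5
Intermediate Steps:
M = 3/10 (M = (0/(-1) - 3/(-5))/2 = (0*(-1) - 3*(-⅕))/2 = (0 + ⅗)/2 = (½)*(⅗) = 3/10 ≈ 0.30000)
L(J, j) = -9*J/10
-1177*(-279 + (6*L(-1, 6))*(-7)) = -1177*(-279 + (6*(-9/10*(-1)))*(-7)) = -1177*(-279 + (6*(9/10))*(-7)) = -1177*(-279 + (27/5)*(-7)) = -1177*(-279 - 189/5) = -1177*(-1584/5) = 1864368/5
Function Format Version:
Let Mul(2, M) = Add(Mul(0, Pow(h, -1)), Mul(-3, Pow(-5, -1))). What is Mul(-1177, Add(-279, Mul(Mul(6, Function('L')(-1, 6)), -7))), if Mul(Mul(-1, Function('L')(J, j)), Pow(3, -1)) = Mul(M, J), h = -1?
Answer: Rational(1864368, 5) ≈ 3.7287e+5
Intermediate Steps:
M = Rational(3, 10) (M = Mul(Rational(1, 2), Add(Mul(0, Pow(-1, -1)), Mul(-3, Pow(-5, -1)))) = Mul(Rational(1, 2), Add(Mul(0, -1), Mul(-3, Rational(-1, 5)))) = Mul(Rational(1, 2), Add(0, Rational(3, 5))) = Mul(Rational(1, 2), Rational(3, 5)) = Rational(3, 10) ≈ 0.30000)
Function('L')(J, j) = Mul(Rational(-9, 10), J) (Function('L')(J, j) = Mul(-3, Mul(Rational(3, 10), J)) = Mul(Rational(-9, 10), J))
Mul(-1177, Add(-279, Mul(Mul(6, Function('L')(-1, 6)), -7))) = Mul(-1177, Add(-279, Mul(Mul(6, Mul(Rational(-9, 10), -1)), -7))) = Mul(-1177, Add(-279, Mul(Mul(6, Rational(9, 10)), -7))) = Mul(-1177, Add(-279, Mul(Rational(27, 5), -7))) = Mul(-1177, Add(-279, Rational(-189, 5))) = Mul(-1177, Rational(-1584, 5)) = Rational(1864368, 5)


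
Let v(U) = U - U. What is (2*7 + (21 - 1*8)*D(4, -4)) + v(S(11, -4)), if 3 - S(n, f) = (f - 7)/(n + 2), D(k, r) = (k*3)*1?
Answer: 170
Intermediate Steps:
D(k, r) = 3*k (D(k, r) = (3*k)*1 = 3*k)
S(n, f) = 3 - (-7 + f)/(2 + n) (S(n, f) = 3 - (f - 7)/(n + 2) = 3 - (-7 + f)/(2 + n))
v(U) = 0
(2*7 + (21 - 1*8)*D(4, -4)) + v(S(11, -4)) = (2*7 + (21 - 1*8)*(3*4)) + 0 = (14 + (21 - 8)*12) + 0 = (14 + 13*12) + 0 = (14 + 156) + 0 = 170 + 0 = 170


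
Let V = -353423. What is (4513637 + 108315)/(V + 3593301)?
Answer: 2310976/1619939 ≈ 1.4266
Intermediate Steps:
(4513637 + 108315)/(V + 3593301) = (4513637 + 108315)/(-353423 + 3593301) = 4621952/3239878 = 4621952*(1/3239878) = 2310976/1619939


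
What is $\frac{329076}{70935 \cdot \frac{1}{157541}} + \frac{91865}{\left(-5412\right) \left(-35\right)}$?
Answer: $\frac{654673360030433}{895767180} \approx 7.3085 \cdot 10^{5}$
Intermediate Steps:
$\frac{329076}{70935 \cdot \frac{1}{157541}} + \frac{91865}{\left(-5412\right) \left(-35\right)} = \frac{329076}{70935 \cdot \frac{1}{157541}} + \frac{91865}{189420} = \frac{329076}{\frac{70935}{157541}} + 91865 \cdot \frac{1}{189420} = 329076 \cdot \frac{157541}{70935} + \frac{18373}{37884} = \frac{17280987372}{23645} + \frac{18373}{37884} = \frac{654673360030433}{895767180}$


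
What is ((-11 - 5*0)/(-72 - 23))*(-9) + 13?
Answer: 1136/95 ≈ 11.958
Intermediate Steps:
((-11 - 5*0)/(-72 - 23))*(-9) + 13 = ((-11 + 0)/(-95))*(-9) + 13 = -11*(-1/95)*(-9) + 13 = (11/95)*(-9) + 13 = -99/95 + 13 = 1136/95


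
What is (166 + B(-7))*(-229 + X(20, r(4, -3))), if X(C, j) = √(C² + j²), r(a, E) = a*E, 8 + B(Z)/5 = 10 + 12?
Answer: -54044 + 944*√34 ≈ -48540.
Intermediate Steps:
B(Z) = 70 (B(Z) = -40 + 5*(10 + 12) = -40 + 5*22 = -40 + 110 = 70)
r(a, E) = E*a
(166 + B(-7))*(-229 + X(20, r(4, -3))) = (166 + 70)*(-229 + √(20² + (-3*4)²)) = 236*(-229 + √(400 + (-12)²)) = 236*(-229 + √(400 + 144)) = 236*(-229 + √544) = 236*(-229 + 4*√34) = -54044 + 944*√34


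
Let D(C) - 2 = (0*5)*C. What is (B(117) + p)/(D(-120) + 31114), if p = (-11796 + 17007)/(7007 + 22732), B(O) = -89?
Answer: -220130/77113227 ≈ -0.0028546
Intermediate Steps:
D(C) = 2 (D(C) = 2 + (0*5)*C = 2 + 0*C = 2 + 0 = 2)
p = 1737/9913 (p = 5211/29739 = 5211*(1/29739) = 1737/9913 ≈ 0.17522)
(B(117) + p)/(D(-120) + 31114) = (-89 + 1737/9913)/(2 + 31114) = -880520/9913/31116 = -880520/9913*1/31116 = -220130/77113227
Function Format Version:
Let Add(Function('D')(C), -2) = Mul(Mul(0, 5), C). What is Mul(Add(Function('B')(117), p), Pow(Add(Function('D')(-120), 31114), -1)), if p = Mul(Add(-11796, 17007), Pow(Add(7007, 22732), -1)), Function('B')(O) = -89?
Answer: Rational(-220130, 77113227) ≈ -0.0028546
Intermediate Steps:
Function('D')(C) = 2 (Function('D')(C) = Add(2, Mul(Mul(0, 5), C)) = Add(2, Mul(0, C)) = Add(2, 0) = 2)
p = Rational(1737, 9913) (p = Mul(5211, Pow(29739, -1)) = Mul(5211, Rational(1, 29739)) = Rational(1737, 9913) ≈ 0.17522)
Mul(Add(Function('B')(117), p), Pow(Add(Function('D')(-120), 31114), -1)) = Mul(Add(-89, Rational(1737, 9913)), Pow(Add(2, 31114), -1)) = Mul(Rational(-880520, 9913), Pow(31116, -1)) = Mul(Rational(-880520, 9913), Rational(1, 31116)) = Rational(-220130, 77113227)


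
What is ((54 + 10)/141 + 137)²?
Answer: 375623161/19881 ≈ 18894.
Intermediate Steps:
((54 + 10)/141 + 137)² = (64*(1/141) + 137)² = (64/141 + 137)² = (19381/141)² = 375623161/19881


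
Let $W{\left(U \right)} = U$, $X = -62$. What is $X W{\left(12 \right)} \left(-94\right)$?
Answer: $69936$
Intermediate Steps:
$X W{\left(12 \right)} \left(-94\right) = \left(-62\right) 12 \left(-94\right) = \left(-744\right) \left(-94\right) = 69936$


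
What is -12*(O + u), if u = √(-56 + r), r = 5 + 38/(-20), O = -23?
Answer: 276 - 138*I*√10/5 ≈ 276.0 - 87.279*I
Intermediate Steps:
r = 31/10 (r = 5 + 38*(-1/20) = 5 - 19/10 = 31/10 ≈ 3.1000)
u = 23*I*√10/10 (u = √(-56 + 31/10) = √(-529/10) = 23*I*√10/10 ≈ 7.2732*I)
-12*(O + u) = -12*(-23 + 23*I*√10/10) = 276 - 138*I*√10/5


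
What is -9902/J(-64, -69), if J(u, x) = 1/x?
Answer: 683238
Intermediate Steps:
-9902/J(-64, -69) = -9902/(1/(-69)) = -9902/(-1/69) = -9902*(-69) = 683238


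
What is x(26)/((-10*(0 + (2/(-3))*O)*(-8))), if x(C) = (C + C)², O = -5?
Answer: 507/50 ≈ 10.140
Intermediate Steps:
x(C) = 4*C² (x(C) = (2*C)² = 4*C²)
x(26)/((-10*(0 + (2/(-3))*O)*(-8))) = (4*26²)/((-10*(0 + (2/(-3))*(-5))*(-8))) = (4*676)/((-10*(0 + (2*(-⅓))*(-5))*(-8))) = 2704/((-10*(0 - ⅔*(-5))*(-8))) = 2704/((-10*(0 + 10/3)*(-8))) = 2704/((-10*10/3*(-8))) = 2704/((-100/3*(-8))) = 2704/(800/3) = 2704*(3/800) = 507/50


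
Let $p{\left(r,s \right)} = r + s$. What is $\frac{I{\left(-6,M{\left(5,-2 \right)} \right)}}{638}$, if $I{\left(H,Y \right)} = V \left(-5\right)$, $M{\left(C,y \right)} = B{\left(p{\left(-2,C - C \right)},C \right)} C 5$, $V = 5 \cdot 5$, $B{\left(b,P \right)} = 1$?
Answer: $- \frac{125}{638} \approx -0.19592$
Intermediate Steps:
$V = 25$
$M{\left(C,y \right)} = 5 C$ ($M{\left(C,y \right)} = 1 C 5 = C 5 = 5 C$)
$I{\left(H,Y \right)} = -125$ ($I{\left(H,Y \right)} = 25 \left(-5\right) = -125$)
$\frac{I{\left(-6,M{\left(5,-2 \right)} \right)}}{638} = - \frac{125}{638}$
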